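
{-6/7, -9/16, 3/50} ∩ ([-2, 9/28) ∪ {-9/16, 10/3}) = {-6/7, -9/16, 3/50}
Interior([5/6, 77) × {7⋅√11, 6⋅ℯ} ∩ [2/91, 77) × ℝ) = ∅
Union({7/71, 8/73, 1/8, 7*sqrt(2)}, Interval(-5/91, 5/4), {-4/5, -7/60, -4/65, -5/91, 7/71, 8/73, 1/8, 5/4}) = Union({-4/5, -7/60, -4/65, 7*sqrt(2)}, Interval(-5/91, 5/4))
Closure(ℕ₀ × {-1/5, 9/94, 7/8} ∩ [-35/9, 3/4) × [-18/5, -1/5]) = {0} × {-1/5}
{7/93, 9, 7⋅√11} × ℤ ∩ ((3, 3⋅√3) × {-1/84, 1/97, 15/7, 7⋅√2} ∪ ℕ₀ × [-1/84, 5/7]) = {9} × {0}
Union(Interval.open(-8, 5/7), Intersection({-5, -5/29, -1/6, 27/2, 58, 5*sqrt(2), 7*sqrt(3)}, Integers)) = Union({58}, Interval.open(-8, 5/7))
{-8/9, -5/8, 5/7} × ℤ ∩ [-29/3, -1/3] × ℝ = {-8/9, -5/8} × ℤ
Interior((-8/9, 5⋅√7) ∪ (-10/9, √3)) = (-10/9, 5⋅√7)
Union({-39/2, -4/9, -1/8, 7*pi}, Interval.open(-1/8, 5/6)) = Union({-39/2, -4/9, 7*pi}, Interval.Ropen(-1/8, 5/6))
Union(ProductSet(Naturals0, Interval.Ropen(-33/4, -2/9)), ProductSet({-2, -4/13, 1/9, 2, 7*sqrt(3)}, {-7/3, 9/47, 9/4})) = Union(ProductSet({-2, -4/13, 1/9, 2, 7*sqrt(3)}, {-7/3, 9/47, 9/4}), ProductSet(Naturals0, Interval.Ropen(-33/4, -2/9)))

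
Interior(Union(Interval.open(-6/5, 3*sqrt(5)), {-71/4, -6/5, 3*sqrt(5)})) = Interval.open(-6/5, 3*sqrt(5))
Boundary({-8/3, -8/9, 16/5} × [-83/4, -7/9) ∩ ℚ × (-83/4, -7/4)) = {-8/3, -8/9, 16/5} × [-83/4, -7/4]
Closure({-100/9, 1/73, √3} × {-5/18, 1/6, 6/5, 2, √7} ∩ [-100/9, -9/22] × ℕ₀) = {-100/9} × {2}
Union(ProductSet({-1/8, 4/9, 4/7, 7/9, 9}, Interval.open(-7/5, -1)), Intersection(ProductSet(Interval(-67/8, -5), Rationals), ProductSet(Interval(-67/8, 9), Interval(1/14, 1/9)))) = Union(ProductSet({-1/8, 4/9, 4/7, 7/9, 9}, Interval.open(-7/5, -1)), ProductSet(Interval(-67/8, -5), Intersection(Interval(1/14, 1/9), Rationals)))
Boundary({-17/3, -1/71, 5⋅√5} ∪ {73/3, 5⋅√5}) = {-17/3, -1/71, 73/3, 5⋅√5}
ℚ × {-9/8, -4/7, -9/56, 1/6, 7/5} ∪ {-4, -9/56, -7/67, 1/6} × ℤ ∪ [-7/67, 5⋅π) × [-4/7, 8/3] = ({-4, -9/56, -7/67, 1/6} × ℤ) ∪ (ℚ × {-9/8, -4/7, -9/56, 1/6, 7/5}) ∪ ([-7/67, 5⋅π) × [-4/7, 8/3])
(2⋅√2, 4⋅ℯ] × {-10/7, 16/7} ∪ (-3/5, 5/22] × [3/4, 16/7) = ((-3/5, 5/22] × [3/4, 16/7)) ∪ ((2⋅√2, 4⋅ℯ] × {-10/7, 16/7})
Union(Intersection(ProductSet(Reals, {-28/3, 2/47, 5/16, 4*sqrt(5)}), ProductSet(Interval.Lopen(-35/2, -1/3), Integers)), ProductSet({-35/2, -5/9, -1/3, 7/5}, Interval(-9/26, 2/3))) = ProductSet({-35/2, -5/9, -1/3, 7/5}, Interval(-9/26, 2/3))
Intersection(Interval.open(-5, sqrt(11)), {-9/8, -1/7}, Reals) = {-9/8, -1/7}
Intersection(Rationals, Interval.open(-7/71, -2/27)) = Intersection(Interval.open(-7/71, -2/27), Rationals)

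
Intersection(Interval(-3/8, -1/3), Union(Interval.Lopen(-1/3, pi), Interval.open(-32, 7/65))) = Interval(-3/8, -1/3)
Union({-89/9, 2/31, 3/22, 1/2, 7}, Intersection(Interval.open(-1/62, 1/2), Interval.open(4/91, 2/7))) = Union({-89/9, 1/2, 7}, Interval.open(4/91, 2/7))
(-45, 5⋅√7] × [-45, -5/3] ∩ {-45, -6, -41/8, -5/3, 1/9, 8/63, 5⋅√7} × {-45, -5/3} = {-6, -41/8, -5/3, 1/9, 8/63, 5⋅√7} × {-45, -5/3}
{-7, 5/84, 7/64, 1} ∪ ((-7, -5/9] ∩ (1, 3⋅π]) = {-7, 5/84, 7/64, 1}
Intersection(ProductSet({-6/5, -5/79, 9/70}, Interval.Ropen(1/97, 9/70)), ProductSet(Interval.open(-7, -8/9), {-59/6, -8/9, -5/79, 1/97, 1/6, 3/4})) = ProductSet({-6/5}, {1/97})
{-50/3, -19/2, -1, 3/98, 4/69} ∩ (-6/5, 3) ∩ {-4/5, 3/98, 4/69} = {3/98, 4/69}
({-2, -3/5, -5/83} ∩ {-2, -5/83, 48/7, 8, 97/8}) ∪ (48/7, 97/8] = {-2, -5/83} ∪ (48/7, 97/8]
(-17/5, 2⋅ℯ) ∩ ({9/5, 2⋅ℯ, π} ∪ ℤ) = {-3, -2, …, 5} ∪ {9/5, π}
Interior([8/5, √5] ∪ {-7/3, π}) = (8/5, √5)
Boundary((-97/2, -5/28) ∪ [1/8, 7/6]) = {-97/2, -5/28, 1/8, 7/6}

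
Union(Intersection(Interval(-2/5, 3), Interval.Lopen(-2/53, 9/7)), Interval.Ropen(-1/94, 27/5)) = Interval.open(-2/53, 27/5)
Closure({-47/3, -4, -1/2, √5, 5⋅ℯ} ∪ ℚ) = ℝ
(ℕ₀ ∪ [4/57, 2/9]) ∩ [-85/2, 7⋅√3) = {0, 1, …, 12} ∪ [4/57, 2/9]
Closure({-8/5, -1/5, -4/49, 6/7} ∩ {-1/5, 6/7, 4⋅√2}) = {-1/5, 6/7}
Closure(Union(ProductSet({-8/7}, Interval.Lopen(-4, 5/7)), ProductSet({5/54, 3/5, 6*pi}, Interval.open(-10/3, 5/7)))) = Union(ProductSet({-8/7}, Interval(-4, 5/7)), ProductSet({5/54, 3/5, 6*pi}, Interval(-10/3, 5/7)))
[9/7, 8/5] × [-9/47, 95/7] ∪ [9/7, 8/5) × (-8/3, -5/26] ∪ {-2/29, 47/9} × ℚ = ({-2/29, 47/9} × ℚ) ∪ ([9/7, 8/5] × [-9/47, 95/7]) ∪ ([9/7, 8/5) × (-8/3, -5/26])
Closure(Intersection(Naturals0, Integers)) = Naturals0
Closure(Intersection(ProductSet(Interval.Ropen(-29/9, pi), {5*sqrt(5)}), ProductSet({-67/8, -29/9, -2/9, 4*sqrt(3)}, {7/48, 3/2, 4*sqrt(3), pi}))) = EmptySet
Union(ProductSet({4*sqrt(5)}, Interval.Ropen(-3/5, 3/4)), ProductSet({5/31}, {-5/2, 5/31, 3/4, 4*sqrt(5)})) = Union(ProductSet({5/31}, {-5/2, 5/31, 3/4, 4*sqrt(5)}), ProductSet({4*sqrt(5)}, Interval.Ropen(-3/5, 3/4)))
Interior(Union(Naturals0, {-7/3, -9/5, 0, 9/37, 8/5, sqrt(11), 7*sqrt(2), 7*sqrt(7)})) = EmptySet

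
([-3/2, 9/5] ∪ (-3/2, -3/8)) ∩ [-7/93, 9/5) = [-7/93, 9/5)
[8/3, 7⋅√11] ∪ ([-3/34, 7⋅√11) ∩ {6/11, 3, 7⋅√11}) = {6/11} ∪ [8/3, 7⋅√11]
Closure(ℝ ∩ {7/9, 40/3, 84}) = {7/9, 40/3, 84}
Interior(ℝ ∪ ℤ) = ℝ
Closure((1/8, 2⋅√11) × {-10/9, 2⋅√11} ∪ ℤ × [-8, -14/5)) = (ℤ × [-8, -14/5]) ∪ ([1/8, 2⋅√11] × {-10/9, 2⋅√11})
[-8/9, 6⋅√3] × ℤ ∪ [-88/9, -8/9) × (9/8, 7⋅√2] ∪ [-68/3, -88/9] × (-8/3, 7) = ([-68/3, -88/9] × (-8/3, 7)) ∪ ([-8/9, 6⋅√3] × ℤ) ∪ ([-88/9, -8/9) × (9/8, 7⋅√2])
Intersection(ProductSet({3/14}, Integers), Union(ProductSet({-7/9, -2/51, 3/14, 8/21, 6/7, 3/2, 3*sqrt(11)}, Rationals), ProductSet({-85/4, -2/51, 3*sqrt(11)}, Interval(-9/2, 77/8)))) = ProductSet({3/14}, Integers)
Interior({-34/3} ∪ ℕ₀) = ∅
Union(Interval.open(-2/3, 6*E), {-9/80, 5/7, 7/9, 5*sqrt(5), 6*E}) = Interval.Lopen(-2/3, 6*E)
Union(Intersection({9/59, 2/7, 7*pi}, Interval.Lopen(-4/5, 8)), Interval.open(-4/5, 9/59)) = Union({2/7}, Interval.Lopen(-4/5, 9/59))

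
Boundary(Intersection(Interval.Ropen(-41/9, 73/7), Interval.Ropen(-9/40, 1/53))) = {-9/40, 1/53}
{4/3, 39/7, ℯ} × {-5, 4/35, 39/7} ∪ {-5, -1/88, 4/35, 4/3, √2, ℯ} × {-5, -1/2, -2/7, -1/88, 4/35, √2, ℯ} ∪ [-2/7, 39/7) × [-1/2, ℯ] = ({4/3, 39/7, ℯ} × {-5, 4/35, 39/7}) ∪ ([-2/7, 39/7) × [-1/2, ℯ]) ∪ ({-5, -1/88, 4/35, 4/3, √2, ℯ} × {-5, -1/2, -2/7, -1/88, 4/35, √2, ℯ})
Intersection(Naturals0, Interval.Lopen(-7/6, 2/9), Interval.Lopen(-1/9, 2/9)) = Range(0, 1, 1)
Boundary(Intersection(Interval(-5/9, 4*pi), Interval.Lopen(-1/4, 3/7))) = {-1/4, 3/7}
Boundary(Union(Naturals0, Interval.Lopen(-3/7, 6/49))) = Union(Complement(Naturals0, Interval.open(-3/7, 6/49)), {-3/7, 6/49})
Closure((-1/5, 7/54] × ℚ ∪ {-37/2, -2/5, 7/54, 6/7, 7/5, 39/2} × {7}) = ([-1/5, 7/54] × ℝ) ∪ ({-37/2, -2/5, 7/54, 6/7, 7/5, 39/2} × {7})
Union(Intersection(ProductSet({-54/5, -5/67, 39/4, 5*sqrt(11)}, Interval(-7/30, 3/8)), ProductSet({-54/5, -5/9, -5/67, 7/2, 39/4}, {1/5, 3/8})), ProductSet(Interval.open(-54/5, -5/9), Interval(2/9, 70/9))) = Union(ProductSet({-54/5, -5/67, 39/4}, {1/5, 3/8}), ProductSet(Interval.open(-54/5, -5/9), Interval(2/9, 70/9)))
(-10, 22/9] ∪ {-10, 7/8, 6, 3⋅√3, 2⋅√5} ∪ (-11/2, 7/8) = [-10, 22/9] ∪ {6, 3⋅√3, 2⋅√5}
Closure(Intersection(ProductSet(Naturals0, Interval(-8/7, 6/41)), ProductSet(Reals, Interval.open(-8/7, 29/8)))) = ProductSet(Naturals0, Interval(-8/7, 6/41))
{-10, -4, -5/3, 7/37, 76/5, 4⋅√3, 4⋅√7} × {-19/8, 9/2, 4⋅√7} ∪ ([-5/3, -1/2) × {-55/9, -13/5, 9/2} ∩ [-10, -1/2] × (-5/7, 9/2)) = {-10, -4, -5/3, 7/37, 76/5, 4⋅√3, 4⋅√7} × {-19/8, 9/2, 4⋅√7}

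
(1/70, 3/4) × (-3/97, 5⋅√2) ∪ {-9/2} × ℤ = ({-9/2} × ℤ) ∪ ((1/70, 3/4) × (-3/97, 5⋅√2))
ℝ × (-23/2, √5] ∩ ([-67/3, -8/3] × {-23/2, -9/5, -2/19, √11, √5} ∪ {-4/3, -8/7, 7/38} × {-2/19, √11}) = ({-4/3, -8/7, 7/38} × {-2/19}) ∪ ([-67/3, -8/3] × {-9/5, -2/19, √5})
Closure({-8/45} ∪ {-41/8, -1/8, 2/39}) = {-41/8, -8/45, -1/8, 2/39}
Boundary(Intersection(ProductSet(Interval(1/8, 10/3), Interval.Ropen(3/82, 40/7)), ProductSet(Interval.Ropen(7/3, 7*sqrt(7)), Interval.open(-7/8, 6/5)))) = Union(ProductSet({7/3, 10/3}, Interval(3/82, 6/5)), ProductSet(Interval(7/3, 10/3), {3/82, 6/5}))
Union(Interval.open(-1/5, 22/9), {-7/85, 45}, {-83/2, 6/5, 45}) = Union({-83/2, 45}, Interval.open(-1/5, 22/9))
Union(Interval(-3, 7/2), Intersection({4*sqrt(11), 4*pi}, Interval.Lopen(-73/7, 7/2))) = Interval(-3, 7/2)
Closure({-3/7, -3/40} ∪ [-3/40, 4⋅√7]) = {-3/7} ∪ [-3/40, 4⋅√7]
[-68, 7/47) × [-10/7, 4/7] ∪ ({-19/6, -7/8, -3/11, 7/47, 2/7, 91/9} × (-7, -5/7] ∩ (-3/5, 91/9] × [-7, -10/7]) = ({-3/11, 7/47, 2/7, 91/9} × (-7, -10/7]) ∪ ([-68, 7/47) × [-10/7, 4/7])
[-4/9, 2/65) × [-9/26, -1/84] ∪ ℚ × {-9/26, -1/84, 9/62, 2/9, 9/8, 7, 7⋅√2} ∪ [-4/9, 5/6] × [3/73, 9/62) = ([-4/9, 2/65) × [-9/26, -1/84]) ∪ ([-4/9, 5/6] × [3/73, 9/62)) ∪ (ℚ × {-9/26, -1/84, 9/62, 2/9, 9/8, 7, 7⋅√2})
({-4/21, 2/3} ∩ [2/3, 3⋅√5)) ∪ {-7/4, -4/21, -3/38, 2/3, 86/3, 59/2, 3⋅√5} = {-7/4, -4/21, -3/38, 2/3, 86/3, 59/2, 3⋅√5}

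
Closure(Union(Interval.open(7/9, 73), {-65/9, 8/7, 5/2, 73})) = Union({-65/9}, Interval(7/9, 73))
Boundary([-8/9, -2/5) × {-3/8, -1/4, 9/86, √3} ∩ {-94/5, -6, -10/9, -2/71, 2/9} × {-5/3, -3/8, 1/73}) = ∅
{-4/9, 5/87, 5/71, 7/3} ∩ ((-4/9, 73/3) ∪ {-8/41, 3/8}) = {5/87, 5/71, 7/3}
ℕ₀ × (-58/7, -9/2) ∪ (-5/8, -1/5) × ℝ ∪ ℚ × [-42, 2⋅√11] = ((-5/8, -1/5) × ℝ) ∪ (ℚ × [-42, 2⋅√11])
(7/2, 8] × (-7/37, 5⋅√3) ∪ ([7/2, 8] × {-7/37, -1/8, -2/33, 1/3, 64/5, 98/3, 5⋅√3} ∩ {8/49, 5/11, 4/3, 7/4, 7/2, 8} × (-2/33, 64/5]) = ({7/2, 8} × {1/3, 64/5, 5⋅√3}) ∪ ((7/2, 8] × (-7/37, 5⋅√3))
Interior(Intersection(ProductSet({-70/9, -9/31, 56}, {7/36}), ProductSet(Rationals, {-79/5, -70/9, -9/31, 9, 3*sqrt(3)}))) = EmptySet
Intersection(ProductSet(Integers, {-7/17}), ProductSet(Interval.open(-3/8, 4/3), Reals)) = ProductSet(Range(0, 2, 1), {-7/17})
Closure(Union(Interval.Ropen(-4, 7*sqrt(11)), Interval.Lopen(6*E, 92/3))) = Interval(-4, 92/3)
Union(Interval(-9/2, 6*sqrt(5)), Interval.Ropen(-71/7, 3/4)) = Interval(-71/7, 6*sqrt(5))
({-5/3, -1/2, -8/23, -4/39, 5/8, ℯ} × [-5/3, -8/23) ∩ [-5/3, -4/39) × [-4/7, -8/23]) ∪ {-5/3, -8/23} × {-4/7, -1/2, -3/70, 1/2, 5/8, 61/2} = ({-5/3, -1/2, -8/23} × [-4/7, -8/23)) ∪ ({-5/3, -8/23} × {-4/7, -1/2, -3/70, 1/2, 5/8, 61/2})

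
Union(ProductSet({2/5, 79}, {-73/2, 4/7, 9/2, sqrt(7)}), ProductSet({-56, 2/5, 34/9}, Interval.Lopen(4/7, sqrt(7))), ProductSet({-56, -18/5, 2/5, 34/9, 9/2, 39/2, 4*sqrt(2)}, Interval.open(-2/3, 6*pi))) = Union(ProductSet({2/5, 79}, {-73/2, 4/7, 9/2, sqrt(7)}), ProductSet({-56, -18/5, 2/5, 34/9, 9/2, 39/2, 4*sqrt(2)}, Interval.open(-2/3, 6*pi)))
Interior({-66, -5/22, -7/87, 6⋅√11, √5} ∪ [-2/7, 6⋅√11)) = (-2/7, 6⋅√11)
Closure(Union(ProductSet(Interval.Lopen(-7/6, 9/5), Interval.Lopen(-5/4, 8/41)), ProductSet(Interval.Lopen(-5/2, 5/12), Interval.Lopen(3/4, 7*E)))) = Union(ProductSet({-5/2, 5/12}, Interval(3/4, 7*E)), ProductSet({-7/6, 9/5}, Interval(-5/4, 8/41)), ProductSet(Interval(-5/2, 5/12), {3/4, 7*E}), ProductSet(Interval.Lopen(-5/2, 5/12), Interval.Lopen(3/4, 7*E)), ProductSet(Interval(-7/6, 9/5), {-5/4, 8/41}), ProductSet(Interval.Lopen(-7/6, 9/5), Interval.Lopen(-5/4, 8/41)))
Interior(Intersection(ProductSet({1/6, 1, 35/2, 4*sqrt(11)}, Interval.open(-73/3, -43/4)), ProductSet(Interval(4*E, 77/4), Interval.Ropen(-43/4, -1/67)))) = EmptySet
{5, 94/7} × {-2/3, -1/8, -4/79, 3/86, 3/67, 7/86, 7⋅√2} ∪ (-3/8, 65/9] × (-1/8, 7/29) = ((-3/8, 65/9] × (-1/8, 7/29)) ∪ ({5, 94/7} × {-2/3, -1/8, -4/79, 3/86, 3/67, 7/86, 7⋅√2})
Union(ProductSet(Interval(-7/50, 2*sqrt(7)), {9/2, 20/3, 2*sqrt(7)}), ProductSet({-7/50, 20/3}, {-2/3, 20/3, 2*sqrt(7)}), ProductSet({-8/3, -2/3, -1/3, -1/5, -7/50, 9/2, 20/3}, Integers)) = Union(ProductSet({-7/50, 20/3}, {-2/3, 20/3, 2*sqrt(7)}), ProductSet({-8/3, -2/3, -1/3, -1/5, -7/50, 9/2, 20/3}, Integers), ProductSet(Interval(-7/50, 2*sqrt(7)), {9/2, 20/3, 2*sqrt(7)}))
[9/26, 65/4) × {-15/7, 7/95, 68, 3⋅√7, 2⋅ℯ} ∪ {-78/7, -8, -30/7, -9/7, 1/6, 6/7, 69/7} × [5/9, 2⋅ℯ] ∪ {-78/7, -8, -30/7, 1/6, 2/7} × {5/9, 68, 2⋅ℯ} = ({-78/7, -8, -30/7, 1/6, 2/7} × {5/9, 68, 2⋅ℯ}) ∪ ({-78/7, -8, -30/7, -9/7, 1/6, 6/7, 69/7} × [5/9, 2⋅ℯ]) ∪ ([9/26, 65/4) × {-15/7, 7/95, 68, 3⋅√7, 2⋅ℯ})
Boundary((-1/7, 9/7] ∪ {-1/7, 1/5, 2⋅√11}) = {-1/7, 9/7, 2⋅√11}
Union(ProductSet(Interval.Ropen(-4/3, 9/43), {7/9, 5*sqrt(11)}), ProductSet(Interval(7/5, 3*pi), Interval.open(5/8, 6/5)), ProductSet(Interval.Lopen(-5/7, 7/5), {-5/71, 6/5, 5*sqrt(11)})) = Union(ProductSet(Interval.Ropen(-4/3, 9/43), {7/9, 5*sqrt(11)}), ProductSet(Interval.Lopen(-5/7, 7/5), {-5/71, 6/5, 5*sqrt(11)}), ProductSet(Interval(7/5, 3*pi), Interval.open(5/8, 6/5)))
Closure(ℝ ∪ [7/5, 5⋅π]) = (-∞, ∞)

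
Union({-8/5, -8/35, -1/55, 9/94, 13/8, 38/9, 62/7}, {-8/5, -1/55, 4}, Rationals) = Rationals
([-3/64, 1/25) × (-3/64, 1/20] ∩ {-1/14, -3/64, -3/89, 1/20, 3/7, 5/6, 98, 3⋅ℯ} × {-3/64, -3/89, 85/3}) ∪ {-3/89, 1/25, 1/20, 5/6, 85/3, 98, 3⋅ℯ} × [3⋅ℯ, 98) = ({-3/64, -3/89} × {-3/89}) ∪ ({-3/89, 1/25, 1/20, 5/6, 85/3, 98, 3⋅ℯ} × [3⋅ℯ, 98))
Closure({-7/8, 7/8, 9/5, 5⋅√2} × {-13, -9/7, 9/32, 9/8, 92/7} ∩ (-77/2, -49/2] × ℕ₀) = ∅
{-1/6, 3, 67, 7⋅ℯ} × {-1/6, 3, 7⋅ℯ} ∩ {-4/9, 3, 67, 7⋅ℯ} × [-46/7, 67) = {3, 67, 7⋅ℯ} × {-1/6, 3, 7⋅ℯ}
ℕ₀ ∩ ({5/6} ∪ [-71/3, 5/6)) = {0}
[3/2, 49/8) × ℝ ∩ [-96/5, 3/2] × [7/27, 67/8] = {3/2} × [7/27, 67/8]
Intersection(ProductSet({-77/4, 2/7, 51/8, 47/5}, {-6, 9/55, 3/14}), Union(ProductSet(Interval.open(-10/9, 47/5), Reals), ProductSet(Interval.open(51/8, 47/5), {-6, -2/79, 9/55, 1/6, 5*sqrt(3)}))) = ProductSet({2/7, 51/8}, {-6, 9/55, 3/14})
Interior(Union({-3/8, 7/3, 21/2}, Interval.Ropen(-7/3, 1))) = Interval.open(-7/3, 1)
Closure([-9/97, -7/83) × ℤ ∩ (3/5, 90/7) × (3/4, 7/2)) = ∅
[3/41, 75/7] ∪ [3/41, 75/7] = [3/41, 75/7]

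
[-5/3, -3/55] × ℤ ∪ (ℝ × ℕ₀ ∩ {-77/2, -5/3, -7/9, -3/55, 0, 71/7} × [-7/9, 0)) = [-5/3, -3/55] × ℤ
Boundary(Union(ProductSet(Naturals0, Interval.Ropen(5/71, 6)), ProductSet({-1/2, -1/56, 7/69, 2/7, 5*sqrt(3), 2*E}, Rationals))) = Union(ProductSet({-1/2, -1/56, 7/69, 2/7, 5*sqrt(3), 2*E}, Reals), ProductSet(Naturals0, Interval(5/71, 6)))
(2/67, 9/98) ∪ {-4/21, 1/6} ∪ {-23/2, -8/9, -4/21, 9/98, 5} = {-23/2, -8/9, -4/21, 1/6, 5} ∪ (2/67, 9/98]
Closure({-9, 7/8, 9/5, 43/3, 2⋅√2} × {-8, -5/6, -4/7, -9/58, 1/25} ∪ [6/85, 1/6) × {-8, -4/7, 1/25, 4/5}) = ([6/85, 1/6] × {-8, -4/7, 1/25, 4/5}) ∪ ({-9, 7/8, 9/5, 43/3, 2⋅√2} × {-8, -5/6, -4/7, -9/58, 1/25})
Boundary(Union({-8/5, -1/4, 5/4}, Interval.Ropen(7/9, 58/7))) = {-8/5, -1/4, 7/9, 58/7}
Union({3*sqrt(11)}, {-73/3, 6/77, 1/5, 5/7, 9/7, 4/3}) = {-73/3, 6/77, 1/5, 5/7, 9/7, 4/3, 3*sqrt(11)}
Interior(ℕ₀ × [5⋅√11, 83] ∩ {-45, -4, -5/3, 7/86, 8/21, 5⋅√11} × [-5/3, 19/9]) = ∅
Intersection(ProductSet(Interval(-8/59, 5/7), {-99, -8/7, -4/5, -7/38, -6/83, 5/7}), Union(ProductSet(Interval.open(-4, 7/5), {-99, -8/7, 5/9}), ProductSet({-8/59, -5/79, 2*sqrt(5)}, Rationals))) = Union(ProductSet({-8/59, -5/79}, {-99, -8/7, -4/5, -7/38, -6/83, 5/7}), ProductSet(Interval(-8/59, 5/7), {-99, -8/7}))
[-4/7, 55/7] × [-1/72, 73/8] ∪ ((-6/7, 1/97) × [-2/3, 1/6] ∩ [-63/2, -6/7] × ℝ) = [-4/7, 55/7] × [-1/72, 73/8]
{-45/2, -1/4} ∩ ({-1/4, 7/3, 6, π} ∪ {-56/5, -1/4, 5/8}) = {-1/4}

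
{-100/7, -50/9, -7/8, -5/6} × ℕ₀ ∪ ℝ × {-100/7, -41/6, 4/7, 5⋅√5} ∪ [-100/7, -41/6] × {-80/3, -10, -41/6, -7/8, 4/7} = ({-100/7, -50/9, -7/8, -5/6} × ℕ₀) ∪ (ℝ × {-100/7, -41/6, 4/7, 5⋅√5}) ∪ ([-100/7, -41/6] × {-80/3, -10, -41/6, -7/8, 4/7})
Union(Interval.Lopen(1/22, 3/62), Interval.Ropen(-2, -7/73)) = Union(Interval.Ropen(-2, -7/73), Interval.Lopen(1/22, 3/62))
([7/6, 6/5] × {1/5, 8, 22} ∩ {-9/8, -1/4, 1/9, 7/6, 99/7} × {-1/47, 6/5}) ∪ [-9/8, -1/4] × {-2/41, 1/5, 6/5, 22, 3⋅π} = [-9/8, -1/4] × {-2/41, 1/5, 6/5, 22, 3⋅π}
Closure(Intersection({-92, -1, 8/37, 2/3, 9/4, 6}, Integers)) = {-92, -1, 6}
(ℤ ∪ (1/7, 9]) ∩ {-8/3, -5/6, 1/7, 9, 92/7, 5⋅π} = {9}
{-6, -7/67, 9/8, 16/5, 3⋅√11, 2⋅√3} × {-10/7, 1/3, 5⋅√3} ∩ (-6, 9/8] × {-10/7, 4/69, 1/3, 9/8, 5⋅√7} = {-7/67, 9/8} × {-10/7, 1/3}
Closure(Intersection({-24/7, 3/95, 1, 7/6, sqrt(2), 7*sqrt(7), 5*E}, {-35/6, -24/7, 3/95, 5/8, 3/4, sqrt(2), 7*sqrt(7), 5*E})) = {-24/7, 3/95, sqrt(2), 7*sqrt(7), 5*E}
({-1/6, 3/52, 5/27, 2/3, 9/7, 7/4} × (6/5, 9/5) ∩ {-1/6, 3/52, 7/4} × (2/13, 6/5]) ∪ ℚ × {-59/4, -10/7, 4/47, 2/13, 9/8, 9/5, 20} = ℚ × {-59/4, -10/7, 4/47, 2/13, 9/8, 9/5, 20}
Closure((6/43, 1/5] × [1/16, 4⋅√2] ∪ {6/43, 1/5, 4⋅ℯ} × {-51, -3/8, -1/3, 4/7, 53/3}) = ({6/43, 1/5, 4⋅ℯ} × {-51, -3/8, -1/3, 4/7, 53/3}) ∪ ([6/43, 1/5] × [1/16, 4⋅√2])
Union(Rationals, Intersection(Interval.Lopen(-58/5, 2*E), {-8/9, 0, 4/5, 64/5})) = Rationals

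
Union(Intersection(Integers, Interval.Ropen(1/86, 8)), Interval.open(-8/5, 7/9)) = Union(Interval.open(-8/5, 7/9), Range(1, 8, 1))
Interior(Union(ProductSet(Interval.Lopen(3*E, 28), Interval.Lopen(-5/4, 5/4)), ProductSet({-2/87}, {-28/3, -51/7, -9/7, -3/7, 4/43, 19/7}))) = ProductSet(Interval.open(3*E, 28), Interval.open(-5/4, 5/4))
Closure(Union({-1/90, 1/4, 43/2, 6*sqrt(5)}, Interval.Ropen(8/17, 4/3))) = Union({-1/90, 1/4, 43/2, 6*sqrt(5)}, Interval(8/17, 4/3))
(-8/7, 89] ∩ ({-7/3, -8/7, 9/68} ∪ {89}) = {9/68, 89}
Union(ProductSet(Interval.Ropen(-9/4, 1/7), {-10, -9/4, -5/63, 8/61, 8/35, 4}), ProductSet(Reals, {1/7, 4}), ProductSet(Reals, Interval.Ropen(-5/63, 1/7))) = Union(ProductSet(Interval.Ropen(-9/4, 1/7), {-10, -9/4, -5/63, 8/61, 8/35, 4}), ProductSet(Reals, Union({4}, Interval(-5/63, 1/7))))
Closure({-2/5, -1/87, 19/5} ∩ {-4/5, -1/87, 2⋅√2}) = {-1/87}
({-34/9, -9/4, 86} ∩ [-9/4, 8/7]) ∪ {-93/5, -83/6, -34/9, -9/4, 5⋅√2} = {-93/5, -83/6, -34/9, -9/4, 5⋅√2}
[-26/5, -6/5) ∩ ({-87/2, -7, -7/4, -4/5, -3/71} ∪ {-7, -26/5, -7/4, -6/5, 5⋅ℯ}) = {-26/5, -7/4}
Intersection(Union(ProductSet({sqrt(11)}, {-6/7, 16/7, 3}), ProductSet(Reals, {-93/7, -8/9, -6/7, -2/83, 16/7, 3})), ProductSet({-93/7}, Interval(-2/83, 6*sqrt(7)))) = ProductSet({-93/7}, {-2/83, 16/7, 3})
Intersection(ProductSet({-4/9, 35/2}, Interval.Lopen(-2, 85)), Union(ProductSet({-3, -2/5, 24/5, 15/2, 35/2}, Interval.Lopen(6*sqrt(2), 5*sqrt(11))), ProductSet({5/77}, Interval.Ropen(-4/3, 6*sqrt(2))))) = ProductSet({35/2}, Interval.Lopen(6*sqrt(2), 5*sqrt(11)))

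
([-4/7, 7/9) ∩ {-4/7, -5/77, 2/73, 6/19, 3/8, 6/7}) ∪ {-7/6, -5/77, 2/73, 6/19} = {-7/6, -4/7, -5/77, 2/73, 6/19, 3/8}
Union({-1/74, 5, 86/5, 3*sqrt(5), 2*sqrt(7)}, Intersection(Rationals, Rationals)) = Union({3*sqrt(5), 2*sqrt(7)}, Rationals)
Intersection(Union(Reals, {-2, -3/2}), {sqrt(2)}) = {sqrt(2)}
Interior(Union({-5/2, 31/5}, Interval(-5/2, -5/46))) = Interval.open(-5/2, -5/46)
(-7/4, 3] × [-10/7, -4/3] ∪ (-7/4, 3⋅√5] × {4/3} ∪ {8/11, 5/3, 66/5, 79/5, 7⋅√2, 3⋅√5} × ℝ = ((-7/4, 3] × [-10/7, -4/3]) ∪ ((-7/4, 3⋅√5] × {4/3}) ∪ ({8/11, 5/3, 66/5, 79/5, 7⋅√2, 3⋅√5} × ℝ)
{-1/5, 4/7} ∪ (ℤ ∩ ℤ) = ℤ ∪ {-1/5, 4/7}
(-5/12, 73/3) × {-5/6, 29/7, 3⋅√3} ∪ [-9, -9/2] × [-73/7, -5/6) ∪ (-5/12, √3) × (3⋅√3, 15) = ([-9, -9/2] × [-73/7, -5/6)) ∪ ((-5/12, 73/3) × {-5/6, 29/7, 3⋅√3}) ∪ ((-5/12, √3) × (3⋅√3, 15))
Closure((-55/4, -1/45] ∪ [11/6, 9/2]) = [-55/4, -1/45] ∪ [11/6, 9/2]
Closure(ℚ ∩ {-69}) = {-69}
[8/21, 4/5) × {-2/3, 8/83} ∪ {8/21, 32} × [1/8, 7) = ({8/21, 32} × [1/8, 7)) ∪ ([8/21, 4/5) × {-2/3, 8/83})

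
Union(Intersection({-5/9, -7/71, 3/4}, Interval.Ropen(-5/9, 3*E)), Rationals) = Rationals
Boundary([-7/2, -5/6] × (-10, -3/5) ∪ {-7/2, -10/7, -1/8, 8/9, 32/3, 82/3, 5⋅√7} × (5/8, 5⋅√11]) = ({-7/2, -5/6} × [-10, -3/5]) ∪ ([-7/2, -5/6] × {-10, -3/5}) ∪ ({-7/2, -10/7, -1/8, 8/9, 32/3, 82/3, 5⋅√7} × [5/8, 5⋅√11])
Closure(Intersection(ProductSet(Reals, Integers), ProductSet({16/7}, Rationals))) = ProductSet({16/7}, Integers)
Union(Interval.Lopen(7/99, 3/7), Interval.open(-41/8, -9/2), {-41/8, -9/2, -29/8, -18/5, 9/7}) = Union({-29/8, -18/5, 9/7}, Interval(-41/8, -9/2), Interval.Lopen(7/99, 3/7))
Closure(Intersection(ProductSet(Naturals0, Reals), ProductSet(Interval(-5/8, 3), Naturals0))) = ProductSet(Range(0, 4, 1), Naturals0)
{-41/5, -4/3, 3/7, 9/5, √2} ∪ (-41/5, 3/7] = [-41/5, 3/7] ∪ {9/5, √2}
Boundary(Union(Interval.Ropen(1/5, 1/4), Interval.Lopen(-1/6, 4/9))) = {-1/6, 4/9}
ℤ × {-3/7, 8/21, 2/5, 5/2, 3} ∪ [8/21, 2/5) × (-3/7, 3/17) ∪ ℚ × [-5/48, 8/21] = (ℚ × [-5/48, 8/21]) ∪ (ℤ × {-3/7, 8/21, 2/5, 5/2, 3}) ∪ ([8/21, 2/5) × (-3/7, 3/17))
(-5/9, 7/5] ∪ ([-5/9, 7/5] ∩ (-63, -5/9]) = [-5/9, 7/5]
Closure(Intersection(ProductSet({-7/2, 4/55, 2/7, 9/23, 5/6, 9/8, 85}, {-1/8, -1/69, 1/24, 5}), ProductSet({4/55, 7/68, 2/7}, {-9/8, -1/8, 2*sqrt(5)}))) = ProductSet({4/55, 2/7}, {-1/8})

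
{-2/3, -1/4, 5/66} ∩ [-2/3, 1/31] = {-2/3, -1/4}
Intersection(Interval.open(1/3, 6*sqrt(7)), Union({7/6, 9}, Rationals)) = Intersection(Interval.open(1/3, 6*sqrt(7)), Rationals)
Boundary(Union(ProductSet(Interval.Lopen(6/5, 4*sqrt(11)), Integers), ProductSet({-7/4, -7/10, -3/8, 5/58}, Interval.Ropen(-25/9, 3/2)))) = Union(ProductSet({-7/4, -7/10, -3/8, 5/58}, Interval(-25/9, 3/2)), ProductSet(Interval(6/5, 4*sqrt(11)), Integers))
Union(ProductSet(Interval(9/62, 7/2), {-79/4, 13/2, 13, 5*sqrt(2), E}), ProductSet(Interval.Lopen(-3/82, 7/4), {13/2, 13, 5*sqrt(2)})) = Union(ProductSet(Interval.Lopen(-3/82, 7/4), {13/2, 13, 5*sqrt(2)}), ProductSet(Interval(9/62, 7/2), {-79/4, 13/2, 13, 5*sqrt(2), E}))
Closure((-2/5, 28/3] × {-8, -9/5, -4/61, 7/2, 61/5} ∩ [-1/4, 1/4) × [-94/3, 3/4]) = [-1/4, 1/4] × {-8, -9/5, -4/61}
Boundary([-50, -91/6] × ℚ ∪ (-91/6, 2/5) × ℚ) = [-50, 2/5] × ℝ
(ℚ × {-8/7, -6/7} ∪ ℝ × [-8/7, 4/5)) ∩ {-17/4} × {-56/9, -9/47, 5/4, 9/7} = {-17/4} × {-9/47}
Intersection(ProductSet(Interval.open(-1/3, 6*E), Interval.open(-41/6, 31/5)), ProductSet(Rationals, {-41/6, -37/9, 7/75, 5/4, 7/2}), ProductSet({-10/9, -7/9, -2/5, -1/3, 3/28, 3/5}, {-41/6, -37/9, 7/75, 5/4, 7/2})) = ProductSet({3/28, 3/5}, {-37/9, 7/75, 5/4, 7/2})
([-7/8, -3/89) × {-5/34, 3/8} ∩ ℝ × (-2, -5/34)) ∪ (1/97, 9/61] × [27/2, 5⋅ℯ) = (1/97, 9/61] × [27/2, 5⋅ℯ)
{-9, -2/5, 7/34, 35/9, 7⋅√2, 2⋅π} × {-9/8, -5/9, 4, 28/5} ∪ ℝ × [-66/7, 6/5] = (ℝ × [-66/7, 6/5]) ∪ ({-9, -2/5, 7/34, 35/9, 7⋅√2, 2⋅π} × {-9/8, -5/9, 4, 28/5})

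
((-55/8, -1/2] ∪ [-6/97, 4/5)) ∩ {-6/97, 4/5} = {-6/97}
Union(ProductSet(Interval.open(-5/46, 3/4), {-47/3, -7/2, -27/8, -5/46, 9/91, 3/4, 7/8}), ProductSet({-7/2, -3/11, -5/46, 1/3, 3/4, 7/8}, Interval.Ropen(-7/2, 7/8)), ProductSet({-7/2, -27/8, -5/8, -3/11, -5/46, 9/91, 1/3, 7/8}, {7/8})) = Union(ProductSet({-7/2, -3/11, -5/46, 1/3, 3/4, 7/8}, Interval.Ropen(-7/2, 7/8)), ProductSet({-7/2, -27/8, -5/8, -3/11, -5/46, 9/91, 1/3, 7/8}, {7/8}), ProductSet(Interval.open(-5/46, 3/4), {-47/3, -7/2, -27/8, -5/46, 9/91, 3/4, 7/8}))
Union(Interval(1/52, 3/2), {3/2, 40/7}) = Union({40/7}, Interval(1/52, 3/2))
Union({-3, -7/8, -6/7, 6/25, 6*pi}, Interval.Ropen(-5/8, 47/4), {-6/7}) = Union({-3, -7/8, -6/7, 6*pi}, Interval.Ropen(-5/8, 47/4))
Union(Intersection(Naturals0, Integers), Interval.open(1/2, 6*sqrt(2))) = Union(Interval.open(1/2, 6*sqrt(2)), Naturals0)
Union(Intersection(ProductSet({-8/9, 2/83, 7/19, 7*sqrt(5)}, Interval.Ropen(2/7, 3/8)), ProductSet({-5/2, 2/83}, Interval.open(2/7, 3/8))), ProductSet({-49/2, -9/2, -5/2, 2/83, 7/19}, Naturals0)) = Union(ProductSet({2/83}, Interval.open(2/7, 3/8)), ProductSet({-49/2, -9/2, -5/2, 2/83, 7/19}, Naturals0))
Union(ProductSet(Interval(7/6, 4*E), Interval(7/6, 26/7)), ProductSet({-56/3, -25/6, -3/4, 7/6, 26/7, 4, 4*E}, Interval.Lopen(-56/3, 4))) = Union(ProductSet({-56/3, -25/6, -3/4, 7/6, 26/7, 4, 4*E}, Interval.Lopen(-56/3, 4)), ProductSet(Interval(7/6, 4*E), Interval(7/6, 26/7)))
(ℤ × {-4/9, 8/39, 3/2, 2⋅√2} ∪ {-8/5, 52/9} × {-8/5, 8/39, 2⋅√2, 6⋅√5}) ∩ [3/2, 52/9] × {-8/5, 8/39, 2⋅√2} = ({52/9} × {-8/5, 8/39, 2⋅√2}) ∪ ({2, 3, 4, 5} × {8/39, 2⋅√2})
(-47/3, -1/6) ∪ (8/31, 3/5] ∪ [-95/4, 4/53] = [-95/4, 4/53] ∪ (8/31, 3/5]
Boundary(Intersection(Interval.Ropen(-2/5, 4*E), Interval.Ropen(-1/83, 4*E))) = {-1/83, 4*E}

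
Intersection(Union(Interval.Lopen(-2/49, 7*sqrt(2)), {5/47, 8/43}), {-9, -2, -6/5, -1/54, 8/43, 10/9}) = {-1/54, 8/43, 10/9}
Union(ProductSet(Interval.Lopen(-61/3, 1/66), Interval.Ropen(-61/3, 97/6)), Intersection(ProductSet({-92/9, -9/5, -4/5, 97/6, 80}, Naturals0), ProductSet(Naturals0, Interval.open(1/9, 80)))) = Union(ProductSet({80}, Range(1, 80, 1)), ProductSet(Interval.Lopen(-61/3, 1/66), Interval.Ropen(-61/3, 97/6)))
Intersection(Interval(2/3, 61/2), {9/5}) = {9/5}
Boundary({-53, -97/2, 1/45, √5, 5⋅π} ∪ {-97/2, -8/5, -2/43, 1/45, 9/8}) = {-53, -97/2, -8/5, -2/43, 1/45, 9/8, √5, 5⋅π}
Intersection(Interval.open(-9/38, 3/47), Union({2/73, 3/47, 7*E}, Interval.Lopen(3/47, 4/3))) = {2/73}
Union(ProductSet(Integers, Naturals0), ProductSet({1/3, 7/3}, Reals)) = Union(ProductSet({1/3, 7/3}, Reals), ProductSet(Integers, Naturals0))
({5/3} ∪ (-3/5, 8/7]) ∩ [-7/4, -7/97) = (-3/5, -7/97)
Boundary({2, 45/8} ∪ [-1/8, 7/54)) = {-1/8, 7/54, 2, 45/8}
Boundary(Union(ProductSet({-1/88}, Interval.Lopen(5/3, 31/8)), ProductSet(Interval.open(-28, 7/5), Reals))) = ProductSet({-28, 7/5}, Reals)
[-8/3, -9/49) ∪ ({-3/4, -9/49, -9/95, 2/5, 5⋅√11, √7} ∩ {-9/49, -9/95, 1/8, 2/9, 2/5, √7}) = [-8/3, -9/49] ∪ {-9/95, 2/5, √7}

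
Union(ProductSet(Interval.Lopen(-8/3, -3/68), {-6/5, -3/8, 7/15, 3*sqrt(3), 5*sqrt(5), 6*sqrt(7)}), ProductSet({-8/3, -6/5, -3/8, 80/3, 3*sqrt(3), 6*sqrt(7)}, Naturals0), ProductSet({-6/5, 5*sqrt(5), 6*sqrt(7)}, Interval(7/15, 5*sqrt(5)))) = Union(ProductSet({-6/5, 5*sqrt(5), 6*sqrt(7)}, Interval(7/15, 5*sqrt(5))), ProductSet({-8/3, -6/5, -3/8, 80/3, 3*sqrt(3), 6*sqrt(7)}, Naturals0), ProductSet(Interval.Lopen(-8/3, -3/68), {-6/5, -3/8, 7/15, 3*sqrt(3), 5*sqrt(5), 6*sqrt(7)}))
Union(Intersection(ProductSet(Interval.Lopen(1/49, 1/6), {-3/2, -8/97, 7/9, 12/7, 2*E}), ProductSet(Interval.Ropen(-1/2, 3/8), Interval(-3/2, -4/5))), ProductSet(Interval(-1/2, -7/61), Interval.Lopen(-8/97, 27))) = Union(ProductSet(Interval(-1/2, -7/61), Interval.Lopen(-8/97, 27)), ProductSet(Interval.Lopen(1/49, 1/6), {-3/2}))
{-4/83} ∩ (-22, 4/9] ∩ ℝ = {-4/83}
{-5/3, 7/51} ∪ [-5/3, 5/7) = [-5/3, 5/7)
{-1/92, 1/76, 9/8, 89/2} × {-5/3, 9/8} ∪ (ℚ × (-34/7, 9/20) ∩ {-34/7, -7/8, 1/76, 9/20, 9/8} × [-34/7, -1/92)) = ({-1/92, 1/76, 9/8, 89/2} × {-5/3, 9/8}) ∪ ({-34/7, -7/8, 1/76, 9/20, 9/8} × (-34/7, -1/92))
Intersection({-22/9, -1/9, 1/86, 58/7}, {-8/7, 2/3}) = EmptySet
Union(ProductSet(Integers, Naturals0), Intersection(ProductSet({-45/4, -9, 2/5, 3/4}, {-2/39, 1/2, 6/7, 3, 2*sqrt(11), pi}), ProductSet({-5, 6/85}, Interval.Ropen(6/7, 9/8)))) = ProductSet(Integers, Naturals0)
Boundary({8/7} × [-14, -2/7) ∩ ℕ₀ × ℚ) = ∅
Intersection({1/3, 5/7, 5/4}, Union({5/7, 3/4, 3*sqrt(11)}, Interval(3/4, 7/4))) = {5/7, 5/4}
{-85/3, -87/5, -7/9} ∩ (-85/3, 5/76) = {-87/5, -7/9}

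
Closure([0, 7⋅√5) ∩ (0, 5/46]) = [0, 5/46]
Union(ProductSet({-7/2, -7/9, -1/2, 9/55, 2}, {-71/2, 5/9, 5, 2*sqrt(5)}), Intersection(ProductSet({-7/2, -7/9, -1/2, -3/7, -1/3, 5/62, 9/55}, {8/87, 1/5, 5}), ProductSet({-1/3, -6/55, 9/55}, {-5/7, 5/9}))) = ProductSet({-7/2, -7/9, -1/2, 9/55, 2}, {-71/2, 5/9, 5, 2*sqrt(5)})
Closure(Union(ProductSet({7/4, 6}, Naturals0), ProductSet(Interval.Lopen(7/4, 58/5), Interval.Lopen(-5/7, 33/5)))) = Union(ProductSet({7/4}, Naturals0), ProductSet({7/4, 6}, Union(Complement(Naturals0, Interval.open(-5/7, 33/5)), Naturals0)), ProductSet({7/4, 58/5}, Interval(-5/7, 33/5)), ProductSet(Interval(7/4, 58/5), {-5/7, 33/5}), ProductSet(Interval.Lopen(7/4, 58/5), Interval.Lopen(-5/7, 33/5)))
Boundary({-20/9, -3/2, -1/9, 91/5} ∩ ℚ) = {-20/9, -3/2, -1/9, 91/5}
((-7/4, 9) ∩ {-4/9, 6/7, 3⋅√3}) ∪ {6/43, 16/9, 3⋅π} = {-4/9, 6/43, 6/7, 16/9, 3⋅√3, 3⋅π}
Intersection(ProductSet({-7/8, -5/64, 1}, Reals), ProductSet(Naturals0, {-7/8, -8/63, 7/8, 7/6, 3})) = ProductSet({1}, {-7/8, -8/63, 7/8, 7/6, 3})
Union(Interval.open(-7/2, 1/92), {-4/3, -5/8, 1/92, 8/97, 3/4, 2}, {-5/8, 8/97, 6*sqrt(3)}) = Union({8/97, 3/4, 2, 6*sqrt(3)}, Interval.Lopen(-7/2, 1/92))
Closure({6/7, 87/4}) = {6/7, 87/4}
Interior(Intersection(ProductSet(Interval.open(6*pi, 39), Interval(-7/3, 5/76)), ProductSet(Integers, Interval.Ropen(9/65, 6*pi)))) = EmptySet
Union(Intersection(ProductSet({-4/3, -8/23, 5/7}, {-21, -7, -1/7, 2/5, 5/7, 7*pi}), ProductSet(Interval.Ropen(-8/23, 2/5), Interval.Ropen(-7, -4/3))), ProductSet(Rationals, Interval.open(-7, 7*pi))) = Union(ProductSet({-8/23}, {-7}), ProductSet(Rationals, Interval.open(-7, 7*pi)))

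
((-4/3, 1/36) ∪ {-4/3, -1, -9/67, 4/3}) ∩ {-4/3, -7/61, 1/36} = {-4/3, -7/61}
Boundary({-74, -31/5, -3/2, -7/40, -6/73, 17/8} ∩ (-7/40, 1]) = {-6/73}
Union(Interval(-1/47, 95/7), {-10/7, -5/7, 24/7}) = Union({-10/7, -5/7}, Interval(-1/47, 95/7))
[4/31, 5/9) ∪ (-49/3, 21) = (-49/3, 21)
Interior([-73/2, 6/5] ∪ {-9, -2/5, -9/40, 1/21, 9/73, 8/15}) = (-73/2, 6/5)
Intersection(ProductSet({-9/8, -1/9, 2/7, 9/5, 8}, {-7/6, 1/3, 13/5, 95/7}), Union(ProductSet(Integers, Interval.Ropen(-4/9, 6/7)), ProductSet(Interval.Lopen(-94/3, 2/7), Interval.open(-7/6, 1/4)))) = ProductSet({8}, {1/3})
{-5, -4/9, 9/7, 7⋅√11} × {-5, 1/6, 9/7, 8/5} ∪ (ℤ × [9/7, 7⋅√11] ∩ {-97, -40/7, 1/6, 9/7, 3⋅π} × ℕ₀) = ({-97} × {2, 3, …, 23}) ∪ ({-5, -4/9, 9/7, 7⋅√11} × {-5, 1/6, 9/7, 8/5})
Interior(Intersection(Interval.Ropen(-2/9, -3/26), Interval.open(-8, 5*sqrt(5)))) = Interval.open(-2/9, -3/26)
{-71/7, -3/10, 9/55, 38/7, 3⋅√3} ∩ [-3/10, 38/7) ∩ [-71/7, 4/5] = {-3/10, 9/55}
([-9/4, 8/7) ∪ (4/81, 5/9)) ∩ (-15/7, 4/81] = (-15/7, 4/81]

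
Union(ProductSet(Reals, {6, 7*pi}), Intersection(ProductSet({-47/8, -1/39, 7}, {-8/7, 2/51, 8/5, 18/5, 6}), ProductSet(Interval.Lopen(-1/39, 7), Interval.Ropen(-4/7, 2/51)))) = ProductSet(Reals, {6, 7*pi})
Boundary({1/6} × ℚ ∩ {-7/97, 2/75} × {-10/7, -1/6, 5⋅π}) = ∅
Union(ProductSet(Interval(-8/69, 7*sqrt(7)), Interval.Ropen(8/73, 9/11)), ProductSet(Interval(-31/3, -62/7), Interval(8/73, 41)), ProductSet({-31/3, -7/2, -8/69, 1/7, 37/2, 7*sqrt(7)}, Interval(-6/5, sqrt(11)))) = Union(ProductSet({-31/3, -7/2, -8/69, 1/7, 37/2, 7*sqrt(7)}, Interval(-6/5, sqrt(11))), ProductSet(Interval(-31/3, -62/7), Interval(8/73, 41)), ProductSet(Interval(-8/69, 7*sqrt(7)), Interval.Ropen(8/73, 9/11)))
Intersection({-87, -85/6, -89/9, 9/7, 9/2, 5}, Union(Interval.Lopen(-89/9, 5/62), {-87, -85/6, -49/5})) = {-87, -85/6}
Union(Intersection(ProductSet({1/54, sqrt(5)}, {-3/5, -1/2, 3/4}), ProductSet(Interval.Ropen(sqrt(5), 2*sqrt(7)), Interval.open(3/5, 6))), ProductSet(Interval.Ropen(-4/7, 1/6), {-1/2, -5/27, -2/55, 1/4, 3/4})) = Union(ProductSet({sqrt(5)}, {3/4}), ProductSet(Interval.Ropen(-4/7, 1/6), {-1/2, -5/27, -2/55, 1/4, 3/4}))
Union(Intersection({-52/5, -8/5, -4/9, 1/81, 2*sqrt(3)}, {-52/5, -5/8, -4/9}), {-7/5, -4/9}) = {-52/5, -7/5, -4/9}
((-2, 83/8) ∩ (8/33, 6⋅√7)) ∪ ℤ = ℤ ∪ (8/33, 83/8)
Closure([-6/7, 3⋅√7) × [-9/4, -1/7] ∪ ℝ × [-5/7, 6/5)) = (ℝ × [-5/7, 6/5]) ∪ ([-6/7, 3⋅√7] × {-9/4}) ∪ ({-6/7, 3⋅√7} × [-9/4, -5/7]) ∪ ([-6/7, 3⋅√7) × [-9/4, -1/7])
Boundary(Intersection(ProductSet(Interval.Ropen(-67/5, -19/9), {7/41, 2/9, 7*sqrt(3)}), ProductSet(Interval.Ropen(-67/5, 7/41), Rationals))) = ProductSet(Interval(-67/5, -19/9), {7/41, 2/9})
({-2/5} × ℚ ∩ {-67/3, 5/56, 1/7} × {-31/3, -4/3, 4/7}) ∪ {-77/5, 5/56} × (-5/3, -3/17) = {-77/5, 5/56} × (-5/3, -3/17)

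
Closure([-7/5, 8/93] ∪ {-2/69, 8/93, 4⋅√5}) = [-7/5, 8/93] ∪ {4⋅√5}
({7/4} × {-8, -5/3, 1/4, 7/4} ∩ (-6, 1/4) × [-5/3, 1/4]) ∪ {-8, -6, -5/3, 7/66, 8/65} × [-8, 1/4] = {-8, -6, -5/3, 7/66, 8/65} × [-8, 1/4]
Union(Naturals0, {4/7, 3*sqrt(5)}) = Union({4/7, 3*sqrt(5)}, Naturals0)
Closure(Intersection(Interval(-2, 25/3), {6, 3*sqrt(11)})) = {6}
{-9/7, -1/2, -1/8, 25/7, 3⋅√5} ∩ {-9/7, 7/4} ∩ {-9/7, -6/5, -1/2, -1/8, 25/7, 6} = {-9/7}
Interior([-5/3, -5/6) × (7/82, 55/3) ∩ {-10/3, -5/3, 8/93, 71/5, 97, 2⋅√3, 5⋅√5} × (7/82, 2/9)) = ∅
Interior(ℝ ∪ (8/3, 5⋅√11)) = (-∞, ∞)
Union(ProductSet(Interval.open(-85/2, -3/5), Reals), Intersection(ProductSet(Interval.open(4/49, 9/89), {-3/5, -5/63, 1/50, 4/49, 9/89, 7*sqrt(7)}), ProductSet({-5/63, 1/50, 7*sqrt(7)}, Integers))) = ProductSet(Interval.open(-85/2, -3/5), Reals)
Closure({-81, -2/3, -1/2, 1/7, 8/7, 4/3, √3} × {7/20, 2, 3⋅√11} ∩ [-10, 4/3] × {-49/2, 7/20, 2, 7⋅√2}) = {-2/3, -1/2, 1/7, 8/7, 4/3} × {7/20, 2}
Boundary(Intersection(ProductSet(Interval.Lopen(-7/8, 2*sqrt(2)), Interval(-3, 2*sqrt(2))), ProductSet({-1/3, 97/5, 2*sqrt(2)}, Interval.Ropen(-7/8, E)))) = ProductSet({-1/3, 2*sqrt(2)}, Interval(-7/8, E))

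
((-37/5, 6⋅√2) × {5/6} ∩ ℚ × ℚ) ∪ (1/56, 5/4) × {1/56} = ((1/56, 5/4) × {1/56}) ∪ ((ℚ ∩ (-37/5, 6⋅√2)) × {5/6})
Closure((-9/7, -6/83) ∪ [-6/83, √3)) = [-9/7, √3]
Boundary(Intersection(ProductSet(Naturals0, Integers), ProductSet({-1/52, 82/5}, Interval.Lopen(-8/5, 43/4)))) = EmptySet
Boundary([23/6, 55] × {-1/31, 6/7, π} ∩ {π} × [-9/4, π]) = ∅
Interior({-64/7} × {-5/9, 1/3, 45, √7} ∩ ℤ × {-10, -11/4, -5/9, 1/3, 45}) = ∅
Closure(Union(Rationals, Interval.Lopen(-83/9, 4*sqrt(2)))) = Union(Interval(-oo, oo), Rationals)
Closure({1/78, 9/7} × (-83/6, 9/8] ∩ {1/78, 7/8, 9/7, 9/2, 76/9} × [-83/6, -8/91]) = {1/78, 9/7} × [-83/6, -8/91]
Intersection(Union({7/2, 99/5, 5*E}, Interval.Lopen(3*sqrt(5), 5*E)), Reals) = Union({7/2, 99/5}, Interval.Lopen(3*sqrt(5), 5*E))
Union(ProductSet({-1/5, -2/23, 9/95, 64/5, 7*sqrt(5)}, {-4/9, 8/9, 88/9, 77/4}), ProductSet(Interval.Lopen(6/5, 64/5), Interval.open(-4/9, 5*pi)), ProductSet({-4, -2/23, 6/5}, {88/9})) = Union(ProductSet({-4, -2/23, 6/5}, {88/9}), ProductSet({-1/5, -2/23, 9/95, 64/5, 7*sqrt(5)}, {-4/9, 8/9, 88/9, 77/4}), ProductSet(Interval.Lopen(6/5, 64/5), Interval.open(-4/9, 5*pi)))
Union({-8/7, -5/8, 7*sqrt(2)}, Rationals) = Union({7*sqrt(2)}, Rationals)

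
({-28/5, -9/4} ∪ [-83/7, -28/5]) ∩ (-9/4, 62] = ∅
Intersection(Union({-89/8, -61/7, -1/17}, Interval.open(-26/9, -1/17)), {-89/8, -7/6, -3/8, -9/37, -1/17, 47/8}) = {-89/8, -7/6, -3/8, -9/37, -1/17}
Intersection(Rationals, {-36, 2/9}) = {-36, 2/9}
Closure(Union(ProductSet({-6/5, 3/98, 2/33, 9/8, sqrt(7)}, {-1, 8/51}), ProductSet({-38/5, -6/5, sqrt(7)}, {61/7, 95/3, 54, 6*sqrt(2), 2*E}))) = Union(ProductSet({-38/5, -6/5, sqrt(7)}, {61/7, 95/3, 54, 6*sqrt(2), 2*E}), ProductSet({-6/5, 3/98, 2/33, 9/8, sqrt(7)}, {-1, 8/51}))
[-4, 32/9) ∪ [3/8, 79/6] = [-4, 79/6]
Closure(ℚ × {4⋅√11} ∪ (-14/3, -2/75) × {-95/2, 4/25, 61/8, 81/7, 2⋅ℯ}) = (ℝ × {4⋅√11}) ∪ ([-14/3, -2/75] × {-95/2, 4/25, 61/8, 81/7, 2⋅ℯ})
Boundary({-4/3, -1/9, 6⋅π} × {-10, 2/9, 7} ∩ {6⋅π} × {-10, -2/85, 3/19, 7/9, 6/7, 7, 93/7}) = {6⋅π} × {-10, 7}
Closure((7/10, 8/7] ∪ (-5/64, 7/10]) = [-5/64, 8/7]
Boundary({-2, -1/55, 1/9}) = {-2, -1/55, 1/9}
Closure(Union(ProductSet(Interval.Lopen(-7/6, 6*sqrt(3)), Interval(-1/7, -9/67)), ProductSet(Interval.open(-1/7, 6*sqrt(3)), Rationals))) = Union(ProductSet({6*sqrt(3)}, Reals), ProductSet(Interval(-7/6, 6*sqrt(3)), Interval(-1/7, -9/67)), ProductSet(Interval(-1/7, 6*sqrt(3)), Union(Interval(-oo, -1/7), Interval(-9/67, oo))), ProductSet(Interval.open(-1/7, 6*sqrt(3)), Rationals))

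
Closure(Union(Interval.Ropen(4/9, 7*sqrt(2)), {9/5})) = Interval(4/9, 7*sqrt(2))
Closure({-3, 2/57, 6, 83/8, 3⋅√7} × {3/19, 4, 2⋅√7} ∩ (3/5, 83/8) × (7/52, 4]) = {6, 3⋅√7} × {3/19, 4}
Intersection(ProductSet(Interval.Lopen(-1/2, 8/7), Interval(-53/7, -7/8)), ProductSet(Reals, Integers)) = ProductSet(Interval.Lopen(-1/2, 8/7), Range(-7, 0, 1))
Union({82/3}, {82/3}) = {82/3}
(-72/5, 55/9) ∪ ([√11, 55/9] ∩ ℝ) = (-72/5, 55/9]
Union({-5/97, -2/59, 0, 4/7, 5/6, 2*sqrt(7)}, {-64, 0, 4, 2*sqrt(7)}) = {-64, -5/97, -2/59, 0, 4/7, 5/6, 4, 2*sqrt(7)}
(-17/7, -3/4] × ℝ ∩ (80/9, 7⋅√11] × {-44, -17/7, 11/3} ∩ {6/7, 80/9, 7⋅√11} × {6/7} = ∅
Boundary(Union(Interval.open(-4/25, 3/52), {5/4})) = {-4/25, 3/52, 5/4}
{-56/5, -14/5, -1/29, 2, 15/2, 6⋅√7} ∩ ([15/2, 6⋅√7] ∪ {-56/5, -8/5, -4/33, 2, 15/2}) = {-56/5, 2, 15/2, 6⋅√7}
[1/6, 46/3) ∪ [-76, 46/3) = [-76, 46/3)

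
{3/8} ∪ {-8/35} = {-8/35, 3/8}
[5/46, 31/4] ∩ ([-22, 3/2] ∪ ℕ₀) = [5/46, 3/2] ∪ {1, 2, …, 7}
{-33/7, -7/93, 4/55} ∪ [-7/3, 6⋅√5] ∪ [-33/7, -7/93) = [-33/7, 6⋅√5]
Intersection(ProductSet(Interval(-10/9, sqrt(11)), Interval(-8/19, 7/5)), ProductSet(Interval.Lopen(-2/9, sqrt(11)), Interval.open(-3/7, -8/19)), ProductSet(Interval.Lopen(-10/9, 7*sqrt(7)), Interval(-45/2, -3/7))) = EmptySet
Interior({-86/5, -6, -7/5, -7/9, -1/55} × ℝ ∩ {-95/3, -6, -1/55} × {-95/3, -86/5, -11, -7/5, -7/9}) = ∅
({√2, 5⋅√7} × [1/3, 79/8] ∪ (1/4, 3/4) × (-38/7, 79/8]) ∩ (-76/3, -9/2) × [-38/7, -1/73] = ∅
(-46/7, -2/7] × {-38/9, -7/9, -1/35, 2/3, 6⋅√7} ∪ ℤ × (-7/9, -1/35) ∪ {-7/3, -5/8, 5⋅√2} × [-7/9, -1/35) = (ℤ × (-7/9, -1/35)) ∪ ({-7/3, -5/8, 5⋅√2} × [-7/9, -1/35)) ∪ ((-46/7, -2/7] × {-38/9, -7/9, -1/35, 2/3, 6⋅√7})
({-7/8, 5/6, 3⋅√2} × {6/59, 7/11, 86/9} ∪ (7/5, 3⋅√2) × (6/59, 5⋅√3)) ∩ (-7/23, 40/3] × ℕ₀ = (7/5, 3⋅√2) × {1, 2, …, 8}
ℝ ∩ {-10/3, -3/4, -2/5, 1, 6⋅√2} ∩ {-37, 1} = {1}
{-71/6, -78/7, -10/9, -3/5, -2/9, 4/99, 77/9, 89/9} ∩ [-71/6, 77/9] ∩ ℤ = ∅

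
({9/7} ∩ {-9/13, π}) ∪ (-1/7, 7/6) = (-1/7, 7/6)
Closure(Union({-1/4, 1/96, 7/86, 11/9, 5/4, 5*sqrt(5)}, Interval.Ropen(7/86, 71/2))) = Union({-1/4, 1/96}, Interval(7/86, 71/2))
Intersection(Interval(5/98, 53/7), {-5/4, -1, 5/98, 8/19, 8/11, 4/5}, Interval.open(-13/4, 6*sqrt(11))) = {5/98, 8/19, 8/11, 4/5}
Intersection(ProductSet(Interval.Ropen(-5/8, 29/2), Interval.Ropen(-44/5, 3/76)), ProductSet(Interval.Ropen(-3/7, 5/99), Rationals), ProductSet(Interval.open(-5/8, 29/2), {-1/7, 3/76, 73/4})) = ProductSet(Interval.Ropen(-3/7, 5/99), {-1/7})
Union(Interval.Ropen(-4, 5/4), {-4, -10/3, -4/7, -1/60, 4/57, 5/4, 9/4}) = Union({9/4}, Interval(-4, 5/4))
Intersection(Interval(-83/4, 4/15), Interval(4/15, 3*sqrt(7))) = {4/15}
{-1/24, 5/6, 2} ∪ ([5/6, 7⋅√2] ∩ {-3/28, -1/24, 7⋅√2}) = {-1/24, 5/6, 2, 7⋅√2}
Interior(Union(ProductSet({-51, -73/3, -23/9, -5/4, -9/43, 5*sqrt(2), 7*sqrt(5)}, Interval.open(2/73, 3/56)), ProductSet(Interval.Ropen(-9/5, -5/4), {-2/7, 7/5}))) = EmptySet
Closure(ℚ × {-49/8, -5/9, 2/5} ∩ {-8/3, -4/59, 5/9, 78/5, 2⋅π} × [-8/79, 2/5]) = {-8/3, -4/59, 5/9, 78/5} × {2/5}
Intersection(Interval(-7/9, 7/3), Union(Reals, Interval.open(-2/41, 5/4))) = Interval(-7/9, 7/3)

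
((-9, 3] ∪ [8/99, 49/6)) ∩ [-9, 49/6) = (-9, 49/6)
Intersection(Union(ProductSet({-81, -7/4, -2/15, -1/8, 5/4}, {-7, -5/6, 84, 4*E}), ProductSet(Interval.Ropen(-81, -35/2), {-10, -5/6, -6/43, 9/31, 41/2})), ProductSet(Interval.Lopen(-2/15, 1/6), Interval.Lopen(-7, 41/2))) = ProductSet({-1/8}, {-5/6, 4*E})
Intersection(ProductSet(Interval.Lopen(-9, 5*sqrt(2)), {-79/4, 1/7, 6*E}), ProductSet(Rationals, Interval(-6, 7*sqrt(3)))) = ProductSet(Intersection(Interval.Lopen(-9, 5*sqrt(2)), Rationals), {1/7})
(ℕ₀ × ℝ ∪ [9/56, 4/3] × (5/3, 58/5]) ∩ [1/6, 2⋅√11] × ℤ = ({1, 2, …, 6} × ℤ) ∪ ([1/6, 4/3] × {2, 3, …, 11})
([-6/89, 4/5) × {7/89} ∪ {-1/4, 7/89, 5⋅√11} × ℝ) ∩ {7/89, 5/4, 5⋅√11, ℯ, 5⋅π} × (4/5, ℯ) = {7/89, 5⋅√11} × (4/5, ℯ)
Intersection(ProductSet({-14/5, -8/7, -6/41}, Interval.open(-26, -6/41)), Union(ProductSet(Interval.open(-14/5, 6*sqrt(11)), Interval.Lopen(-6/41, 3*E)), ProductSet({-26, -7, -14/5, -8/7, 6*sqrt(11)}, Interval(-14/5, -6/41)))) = ProductSet({-14/5, -8/7}, Interval.Ropen(-14/5, -6/41))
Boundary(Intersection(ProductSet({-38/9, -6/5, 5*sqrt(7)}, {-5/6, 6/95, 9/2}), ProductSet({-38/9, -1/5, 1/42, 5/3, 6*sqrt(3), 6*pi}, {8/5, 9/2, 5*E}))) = ProductSet({-38/9}, {9/2})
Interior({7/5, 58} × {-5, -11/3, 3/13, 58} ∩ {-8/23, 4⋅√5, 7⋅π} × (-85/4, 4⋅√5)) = ∅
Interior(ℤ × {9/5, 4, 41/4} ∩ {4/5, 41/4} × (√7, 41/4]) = ∅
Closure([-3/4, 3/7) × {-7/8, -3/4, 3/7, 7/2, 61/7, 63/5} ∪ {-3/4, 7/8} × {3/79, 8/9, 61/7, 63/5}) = ({-3/4, 7/8} × {3/79, 8/9, 61/7, 63/5}) ∪ ([-3/4, 3/7] × {-7/8, -3/4, 3/7, 7/2, 61/7, 63/5})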